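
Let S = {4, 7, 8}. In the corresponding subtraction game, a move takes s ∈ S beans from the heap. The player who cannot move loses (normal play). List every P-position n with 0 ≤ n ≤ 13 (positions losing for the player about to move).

0, 1, 2, 3, 12, 13

G(0) = 0
G(1) = mex{} = 0
G(2) = mex{} = 0
G(3) = mex{} = 0
G(4) = mex{0} = 1
G(5) = mex{0} = 1
G(6) = mex{0} = 1
G(7) = mex{0,0} = 1
G(8) = mex{1,0,0} = 2
G(9) = mex{1,0,0} = 2
G(10) = mex{1,0,0} = 2
G(11) = mex{1,1,0} = 2
G(12) = mex{2,1,1} = 0
G(13) = mex{2,1,1} = 0
P-positions are exactly the n with G(n) = 0.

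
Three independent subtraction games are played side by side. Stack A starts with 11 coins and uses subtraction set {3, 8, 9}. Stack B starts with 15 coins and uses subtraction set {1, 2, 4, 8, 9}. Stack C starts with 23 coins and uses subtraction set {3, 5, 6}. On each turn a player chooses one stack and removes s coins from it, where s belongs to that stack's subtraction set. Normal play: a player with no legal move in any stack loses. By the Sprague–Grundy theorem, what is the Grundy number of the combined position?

0

Stack A, S = {3, 8, 9}:
G(0) = 0
G(1) = mex{} = 0
G(2) = mex{} = 0
G(3) = mex{0} = 1
G(4) = mex{0} = 1
G(5) = mex{0} = 1
G(6) = mex{1} = 0
G(7) = mex{1} = 0
G(8) = mex{1,0} = 2
G(9) = mex{0,0,0} = 1
G(10) = mex{0,0,0} = 1
G(11) = mex{2,1,0} = 3
G_A(11) = 3.
Stack B, S = {1, 2, 4, 8, 9}:
G(0) = 0
G(1) = mex{0} = 1
G(2) = mex{1,0} = 2
G(3) = mex{2,1} = 0
G(4) = mex{0,2,0} = 1
G(5) = mex{1,0,1} = 2
G(6) = mex{2,1,2} = 0
G(7) = mex{0,2,0} = 1
G(8) = mex{1,0,1,0} = 2
G(9) = mex{2,1,2,1,0} = 3
G(10) = mex{3,2,0,2,1} = 4
G(11) = mex{4,3,1,0,2} = 5
G(12) = mex{5,4,2,1,0} = 3
G(13) = mex{3,5,3,2,1} = 0
G(14) = mex{0,3,4,0,2} = 1
G(15) = mex{1,0,5,1,0} = 2
G_B(15) = 2.
Stack C, S = {3, 5, 6}:
n :  0  1  2  3  4  5  6  7  8  9 10 11 12 13 14 15 16 17 18 19 20 21 22 23
G :  0  0  0  1  1  1  2  2  2  0  0  0  1  1  1  2  2  2  0  0  0  1  1  1
G_C(23) = 1.
Combined Grundy value = 3 ⊕ 2 ⊕ 1 = 0.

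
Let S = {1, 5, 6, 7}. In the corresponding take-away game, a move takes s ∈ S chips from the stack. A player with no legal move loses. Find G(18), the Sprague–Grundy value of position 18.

2

n :  0  1  2  3  4  5  6  7  8  9 10 11 12 13 14 15 16 17 18
G :  0  1  0  1  0  1  2  3  2  3  2  3  0  1  0  1  0  1  2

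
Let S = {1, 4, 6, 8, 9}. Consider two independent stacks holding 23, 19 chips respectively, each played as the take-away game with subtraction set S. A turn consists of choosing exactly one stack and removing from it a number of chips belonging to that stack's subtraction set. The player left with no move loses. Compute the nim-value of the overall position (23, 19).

1

All stacks use S = {1, 4, 6, 8, 9}:
n :  0  1  2  3  4  5  6  7  8  9 10 11 12 13 14 15 16 17 18 19 20 21 22 23
G :  0  1  0  1  2  0  1  0  1  2  3  2  0  1  2  3  2  0  1  0  1  2  0  1
Stack A: G(23) = 1.
Stack B: G(19) = 0.
Combined Grundy value = 1 ⊕ 0 = 1.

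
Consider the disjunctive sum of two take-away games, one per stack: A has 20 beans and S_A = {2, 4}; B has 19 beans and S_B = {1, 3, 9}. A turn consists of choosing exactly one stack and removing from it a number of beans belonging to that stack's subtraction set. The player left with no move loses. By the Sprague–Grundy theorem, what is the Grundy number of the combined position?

0

Stack A, S = {2, 4}:
n :  0  1  2  3  4  5  6  7  8  9 10 11 12 13 14 15 16 17 18 19 20
G :  0  0  1  1  2  2  0  0  1  1  2  2  0  0  1  1  2  2  0  0  1
G_A(20) = 1.
Stack B, S = {1, 3, 9}:
G(0) = 0
G(1) = mex{0} = 1
G(2) = mex{1} = 0
G(3) = mex{0,0} = 1
G(4) = mex{1,1} = 0
G(5) = mex{0,0} = 1
G(6) = mex{1,1} = 0
G(7) = mex{0,0} = 1
G(8) = mex{1,1} = 0
G(9) = mex{0,0,0} = 1
G(10) = mex{1,1,1} = 0
G(11) = mex{0,0,0} = 1
G(12) = mex{1,1,1} = 0
G(13) = mex{0,0,0} = 1
G(14) = mex{1,1,1} = 0
G(15) = mex{0,0,0} = 1
G(16) = mex{1,1,1} = 0
G(17) = mex{0,0,0} = 1
G(18) = mex{1,1,1} = 0
G(19) = mex{0,0,0} = 1
G_B(19) = 1.
Combined Grundy value = 1 ⊕ 1 = 0.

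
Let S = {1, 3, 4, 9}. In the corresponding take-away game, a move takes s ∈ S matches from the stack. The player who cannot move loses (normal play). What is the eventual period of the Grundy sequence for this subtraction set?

G(0) = 0
G(1) = mex{0} = 1
G(2) = mex{1} = 0
G(3) = mex{0,0} = 1
G(4) = mex{1,1,0} = 2
G(5) = mex{2,0,1} = 3
G(6) = mex{3,1,0} = 2
G(7) = mex{2,2,1} = 0
G(8) = mex{0,3,2} = 1
G(9) = mex{1,2,3,0} = 4
G(10) = mex{4,0,2,1} = 3
G(11) = mex{3,1,0,0} = 2
G(12) = mex{2,4,1,1} = 0
G(13) = mex{0,3,4,2} = 1
G(14) = mex{1,2,3,3} = 0
G(15) = mex{0,0,2,2} = 1
G(16) = mex{1,1,0,0} = 2
G(17) = mex{2,0,1,1} = 3
G(18) = mex{3,1,0,4} = 2
G(19) = mex{2,2,1,3} = 0
G(20) = mex{0,3,2,2} = 1
G(21) = mex{1,2,3,0} = 4
G(22) = mex{4,0,2,1} = 3
G(23) = mex{3,1,0,0} = 2
G(24) = mex{2,4,1,1} = 0
G(25) = mex{0,3,4,2} = 1
G(n+12) = G(n) holds for n = 0,…,8 (a full window of length max(S) = 9), so the sequence is purely periodic with period 12.

12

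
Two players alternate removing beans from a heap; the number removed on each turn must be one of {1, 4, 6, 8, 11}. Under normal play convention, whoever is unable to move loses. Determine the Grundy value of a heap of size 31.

0

n :  0  1  2  3  4  5  6  7  8  9 10 11 12 13 14 15 16 17 18 19 20 21 22 23 24 25 26 27 28 29 30 31
G :  0  1  0  1  2  0  1  0  1  2  3  2  0  1  0  1  2  0  1  0  1  2  3  2  0  1  0  1  2  0  1  0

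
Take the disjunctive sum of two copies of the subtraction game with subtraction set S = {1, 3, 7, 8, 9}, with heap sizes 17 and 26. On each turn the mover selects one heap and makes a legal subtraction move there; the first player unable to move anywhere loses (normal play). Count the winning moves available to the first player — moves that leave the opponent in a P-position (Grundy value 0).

All heaps use S = {1, 3, 7, 8, 9}:
G(0) = 0
G(1) = mex{0} = 1
G(2) = mex{1} = 0
G(3) = mex{0,0} = 1
G(4) = mex{1,1} = 0
G(5) = mex{0,0} = 1
G(6) = mex{1,1} = 0
G(7) = mex{0,0,0} = 1
G(8) = mex{1,1,1,0} = 2
G(9) = mex{2,0,0,1,0} = 3
G(10) = mex{3,1,1,0,1} = 2
G(11) = mex{2,2,0,1,0} = 3
G(12) = mex{3,3,1,0,1} = 2
G(13) = mex{2,2,0,1,0} = 3
G(14) = mex{3,3,1,0,1} = 2
G(15) = mex{2,2,2,1,0} = 3
G(16) = mex{3,3,3,2,1} = 0
G(17) = mex{0,2,2,3,2} = 1
G(18) = mex{1,3,3,2,3} = 0
G(19) = mex{0,0,2,3,2} = 1
G(20) = mex{1,1,3,2,3} = 0
G(21) = mex{0,0,2,3,2} = 1
G(22) = mex{1,1,3,2,3} = 0
G(23) = mex{0,0,0,3,2} = 1
G(24) = mex{1,1,1,0,3} = 2
G(25) = mex{2,0,0,1,0} = 3
G(26) = mex{3,1,1,0,1} = 2
Heap A: G(17) = 1.
Heap B: G(26) = 2.
Combined Grundy value = 1 ⊕ 2 = 3.
A winning move leaves total XOR = 0, i.e. changes one component's Grundy value g to g ⊕ X where X is the current total.
Heap A: need g' = 1⊕3 = 2. Options: 17−1→G=0, 17−3→G=2, 17−7→G=2, 17−8→G=3, 17−9→G=2. Hits: 3.
Heap B: need g' = 2⊕3 = 1. Options: 26−1→G=3, 26−3→G=1, 26−7→G=1, 26−8→G=0, 26−9→G=1. Hits: 3.

6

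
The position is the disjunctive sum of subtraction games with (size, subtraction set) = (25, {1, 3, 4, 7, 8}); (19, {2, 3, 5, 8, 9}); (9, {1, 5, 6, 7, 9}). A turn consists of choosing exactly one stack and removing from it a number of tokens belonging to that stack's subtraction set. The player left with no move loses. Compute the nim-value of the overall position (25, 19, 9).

3

Stack A, S = {1, 3, 4, 7, 8}:
n :  0  1  2  3  4  5  6  7  8  9 10 11 12 13 14 15 16 17 18 19 20 21 22 23 24 25
G :  0  1  0  1  2  3  2  3  4  5  4  0  1  0  1  2  3  2  3  4  5  4  0  1  0  1
G_A(25) = 1.
Stack B, S = {2, 3, 5, 8, 9}:
n :  0  1  2  3  4  5  6  7  8  9 10 11 12 13 14 15 16 17 18 19
G :  0  0  1  1  2  2  3  0  4  1  3  0  4  1  5  2  2  0  0  1
G_B(19) = 1.
Stack C, S = {1, 5, 6, 7, 9}:
G(0) = 0
G(1) = mex{0} = 1
G(2) = mex{1} = 0
G(3) = mex{0} = 1
G(4) = mex{1} = 0
G(5) = mex{0,0} = 1
G(6) = mex{1,1,0} = 2
G(7) = mex{2,0,1,0} = 3
G(8) = mex{3,1,0,1} = 2
G(9) = mex{2,0,1,0,0} = 3
G_C(9) = 3.
Combined Grundy value = 1 ⊕ 1 ⊕ 3 = 3.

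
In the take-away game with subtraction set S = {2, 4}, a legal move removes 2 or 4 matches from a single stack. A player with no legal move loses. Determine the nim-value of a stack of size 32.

G(0) = 0
G(1) = mex{} = 0
G(2) = mex{0} = 1
G(3) = mex{0} = 1
G(4) = mex{1,0} = 2
G(5) = mex{1,0} = 2
G(6) = mex{2,1} = 0
G(7) = mex{2,1} = 0
G(8) = mex{0,2} = 1
G(9) = mex{0,2} = 1
G(10) = mex{1,0} = 2
G(11) = mex{1,0} = 2
G(12) = mex{2,1} = 0
G(13) = mex{2,1} = 0
G(14) = mex{0,2} = 1
G(15) = mex{0,2} = 1
G(16) = mex{1,0} = 2
G(17) = mex{1,0} = 2
G(18) = mex{2,1} = 0
G(19) = mex{2,1} = 0
G(20) = mex{0,2} = 1
G(21) = mex{0,2} = 1
G(22) = mex{1,0} = 2
G(23) = mex{1,0} = 2
G(24) = mex{2,1} = 0
G(25) = mex{2,1} = 0
G(26) = mex{0,2} = 1
G(27) = mex{0,2} = 1
G(28) = mex{1,0} = 2
G(29) = mex{1,0} = 2
G(30) = mex{2,1} = 0
G(31) = mex{2,1} = 0
G(32) = mex{0,2} = 1

1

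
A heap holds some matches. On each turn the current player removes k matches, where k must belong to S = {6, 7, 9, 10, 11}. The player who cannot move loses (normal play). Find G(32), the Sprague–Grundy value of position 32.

G(0) = 0
G(1) = mex{} = 0
G(2) = mex{} = 0
G(3) = mex{} = 0
G(4) = mex{} = 0
G(5) = mex{} = 0
G(6) = mex{0} = 1
G(7) = mex{0,0} = 1
G(8) = mex{0,0} = 1
G(9) = mex{0,0,0} = 1
G(10) = mex{0,0,0,0} = 1
G(11) = mex{0,0,0,0,0} = 1
G(12) = mex{1,0,0,0,0} = 2
G(13) = mex{1,1,0,0,0} = 2
G(14) = mex{1,1,0,0,0} = 2
G(15) = mex{1,1,1,0,0} = 2
G(16) = mex{1,1,1,1,0} = 2
G(17) = mex{1,1,1,1,1} = 0
G(18) = mex{2,1,1,1,1} = 0
G(19) = mex{2,2,1,1,1} = 0
G(20) = mex{2,2,1,1,1} = 0
G(21) = mex{2,2,2,1,1} = 0
G(22) = mex{2,2,2,2,1} = 0
G(23) = mex{0,2,2,2,2} = 1
G(24) = mex{0,0,2,2,2} = 1
G(25) = mex{0,0,2,2,2} = 1
G(26) = mex{0,0,0,2,2} = 1
G(27) = mex{0,0,0,0,2} = 1
G(28) = mex{0,0,0,0,0} = 1
G(29) = mex{1,0,0,0,0} = 2
G(30) = mex{1,1,0,0,0} = 2
G(31) = mex{1,1,0,0,0} = 2
G(32) = mex{1,1,1,0,0} = 2

2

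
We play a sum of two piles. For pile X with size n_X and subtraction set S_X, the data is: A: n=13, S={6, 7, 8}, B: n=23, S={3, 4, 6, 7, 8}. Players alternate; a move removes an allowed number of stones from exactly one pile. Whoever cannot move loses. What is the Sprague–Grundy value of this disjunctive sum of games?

Pile A, S = {6, 7, 8}:
G(0) = 0
G(1) = mex{} = 0
G(2) = mex{} = 0
G(3) = mex{} = 0
G(4) = mex{} = 0
G(5) = mex{} = 0
G(6) = mex{0} = 1
G(7) = mex{0,0} = 1
G(8) = mex{0,0,0} = 1
G(9) = mex{0,0,0} = 1
G(10) = mex{0,0,0} = 1
G(11) = mex{0,0,0} = 1
G(12) = mex{1,0,0} = 2
G(13) = mex{1,1,0} = 2
G_A(13) = 2.
Pile B, S = {3, 4, 6, 7, 8}:
n :  0  1  2  3  4  5  6  7  8  9 10 11 12 13 14 15 16 17 18 19 20 21 22 23
G :  0  0  0  1  1  1  2  2  2  3  3  0  0  0  1  1  1  2  2  2  3  3  0  0
G_B(23) = 0.
Combined Grundy value = 2 ⊕ 0 = 2.

2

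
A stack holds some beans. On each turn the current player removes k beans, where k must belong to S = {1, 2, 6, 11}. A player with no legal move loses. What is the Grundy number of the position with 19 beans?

G(0) = 0
G(1) = mex{0} = 1
G(2) = mex{1,0} = 2
G(3) = mex{2,1} = 0
G(4) = mex{0,2} = 1
G(5) = mex{1,0} = 2
G(6) = mex{2,1,0} = 3
G(7) = mex{3,2,1} = 0
G(8) = mex{0,3,2} = 1
G(9) = mex{1,0,0} = 2
G(10) = mex{2,1,1} = 0
G(11) = mex{0,2,2,0} = 1
G(12) = mex{1,0,3,1} = 2
G(13) = mex{2,1,0,2} = 3
G(14) = mex{3,2,1,0} = 4
G(15) = mex{4,3,2,1} = 0
G(16) = mex{0,4,0,2} = 1
G(17) = mex{1,0,1,3} = 2
G(18) = mex{2,1,2,0} = 3
G(19) = mex{3,2,3,1} = 0

0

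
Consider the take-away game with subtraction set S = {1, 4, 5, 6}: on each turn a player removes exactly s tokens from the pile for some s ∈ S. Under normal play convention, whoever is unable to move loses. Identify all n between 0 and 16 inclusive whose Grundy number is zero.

0, 2, 9, 11

G(0) = 0
G(1) = mex{0} = 1
G(2) = mex{1} = 0
G(3) = mex{0} = 1
G(4) = mex{1,0} = 2
G(5) = mex{2,1,0} = 3
G(6) = mex{3,0,1,0} = 2
G(7) = mex{2,1,0,1} = 3
G(8) = mex{3,2,1,0} = 4
G(9) = mex{4,3,2,1} = 0
G(10) = mex{0,2,3,2} = 1
G(11) = mex{1,3,2,3} = 0
G(12) = mex{0,4,3,2} = 1
G(13) = mex{1,0,4,3} = 2
G(14) = mex{2,1,0,4} = 3
G(15) = mex{3,0,1,0} = 2
G(16) = mex{2,1,0,1} = 3
P-positions are exactly the n with G(n) = 0.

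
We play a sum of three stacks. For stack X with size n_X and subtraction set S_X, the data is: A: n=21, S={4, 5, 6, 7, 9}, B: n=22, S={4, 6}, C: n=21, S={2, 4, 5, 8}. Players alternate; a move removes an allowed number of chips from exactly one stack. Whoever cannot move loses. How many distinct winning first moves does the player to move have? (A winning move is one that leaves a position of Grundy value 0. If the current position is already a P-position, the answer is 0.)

2

Stack A, S = {4, 5, 6, 7, 9}:
G(0) = 0
G(1) = mex{} = 0
G(2) = mex{} = 0
G(3) = mex{} = 0
G(4) = mex{0} = 1
G(5) = mex{0,0} = 1
G(6) = mex{0,0,0} = 1
G(7) = mex{0,0,0,0} = 1
G(8) = mex{1,0,0,0} = 2
G(9) = mex{1,1,0,0,0} = 2
G(10) = mex{1,1,1,0,0} = 2
G(11) = mex{1,1,1,1,0} = 2
G(12) = mex{2,1,1,1,0} = 3
G(13) = mex{2,2,1,1,1} = 0
G(14) = mex{2,2,2,1,1} = 0
G(15) = mex{2,2,2,2,1} = 0
G(16) = mex{3,2,2,2,1} = 0
G(17) = mex{0,3,2,2,2} = 1
G(18) = mex{0,0,3,2,2} = 1
G(19) = mex{0,0,0,3,2} = 1
G(20) = mex{0,0,0,0,2} = 1
G(21) = mex{1,0,0,0,3} = 2
G_A(21) = 2.
Stack B, S = {4, 6}:
n :  0  1  2  3  4  5  6  7  8  9 10 11 12 13 14 15 16 17 18 19 20 21 22
G :  0  0  0  0  1  1  1  1  2  2  0  0  0  0  1  1  1  1  2  2  0  0  0
G_B(22) = 0.
Stack C, S = {2, 4, 5, 8}:
n :  0  1  2  3  4  5  6  7  8  9 10 11 12 13 14 15 16 17 18 19 20 21
G :  0  0  1  1  2  2  3  0  4  1  0  2  1  0  2  1  0  2  1  0  2  1
G_C(21) = 1.
Combined Grundy value = 2 ⊕ 0 ⊕ 1 = 3.
A winning move leaves total XOR = 0, i.e. changes one component's Grundy value g to g ⊕ X where X is the current total.
Stack A: need g' = 2⊕3 = 1. Options: 21−4→G=1, 21−5→G=0, 21−6→G=0, 21−7→G=0, 21−9→G=3. Hits: 1.
Stack B: need g' = 0⊕3 = 3. Options: 22−4→G=2, 22−6→G=1. Hits: 0.
Stack C: need g' = 1⊕3 = 2. Options: 21−2→G=0, 21−4→G=2, 21−5→G=0, 21−8→G=0. Hits: 1.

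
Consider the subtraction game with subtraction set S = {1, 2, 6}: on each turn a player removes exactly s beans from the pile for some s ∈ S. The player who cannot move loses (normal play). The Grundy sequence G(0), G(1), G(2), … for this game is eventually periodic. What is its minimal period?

G(0) = 0
G(1) = mex{0} = 1
G(2) = mex{1,0} = 2
G(3) = mex{2,1} = 0
G(4) = mex{0,2} = 1
G(5) = mex{1,0} = 2
G(6) = mex{2,1,0} = 3
G(7) = mex{3,2,1} = 0
G(8) = mex{0,3,2} = 1
G(9) = mex{1,0,0} = 2
G(10) = mex{2,1,1} = 0
G(11) = mex{0,2,2} = 1
G(12) = mex{1,0,3} = 2
G(13) = mex{2,1,0} = 3
G(14) = mex{3,2,1} = 0
G(15) = mex{0,3,2} = 1
G(n+7) = G(n) holds for n = 0,…,5 (a full window of length max(S) = 6), so the sequence is purely periodic with period 7.

7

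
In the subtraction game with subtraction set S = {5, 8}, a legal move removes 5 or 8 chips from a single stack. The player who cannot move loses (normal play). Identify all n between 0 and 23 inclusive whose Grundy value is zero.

n :  0  1  2  3  4  5  6  7  8  9 10 11 12 13 14 15 16 17 18 19 20 21 22 23
G :  0  0  0  0  0  1  1  1  1  1  2  2  2  0  0  0  0  0  1  1  1  1  1  2
P-positions are exactly the n with G(n) = 0.

0, 1, 2, 3, 4, 13, 14, 15, 16, 17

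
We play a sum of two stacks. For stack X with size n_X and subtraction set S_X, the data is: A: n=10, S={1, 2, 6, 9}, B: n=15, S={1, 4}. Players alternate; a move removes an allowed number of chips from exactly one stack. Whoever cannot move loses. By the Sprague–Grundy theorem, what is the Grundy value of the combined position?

0

Stack A, S = {1, 2, 6, 9}:
G(0) = 0
G(1) = mex{0} = 1
G(2) = mex{1,0} = 2
G(3) = mex{2,1} = 0
G(4) = mex{0,2} = 1
G(5) = mex{1,0} = 2
G(6) = mex{2,1,0} = 3
G(7) = mex{3,2,1} = 0
G(8) = mex{0,3,2} = 1
G(9) = mex{1,0,0,0} = 2
G(10) = mex{2,1,1,1} = 0
G_A(10) = 0.
Stack B, S = {1, 4}:
n :  0  1  2  3  4  5  6  7  8  9 10 11 12 13 14 15
G :  0  1  0  1  2  0  1  0  1  2  0  1  0  1  2  0
G_B(15) = 0.
Combined Grundy value = 0 ⊕ 0 = 0.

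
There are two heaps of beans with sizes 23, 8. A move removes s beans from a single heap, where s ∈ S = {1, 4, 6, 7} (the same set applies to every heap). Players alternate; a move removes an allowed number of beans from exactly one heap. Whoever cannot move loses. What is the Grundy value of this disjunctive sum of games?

3

All heaps use S = {1, 4, 6, 7}:
n :  0  1  2  3  4  5  6  7  8  9 10 11 12 13 14 15 16 17 18 19 20 21 22 23
G :  0  1  0  1  2  0  1  2  3  2  0  1  2  0  1  0  1  2  0  1  2  3  2  0
Heap A: G(23) = 0.
Heap B: G(8) = 3.
Combined Grundy value = 0 ⊕ 3 = 3.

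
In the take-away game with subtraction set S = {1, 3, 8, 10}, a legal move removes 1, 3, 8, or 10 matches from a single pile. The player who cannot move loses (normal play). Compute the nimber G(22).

G(0) = 0
G(1) = mex{0} = 1
G(2) = mex{1} = 0
G(3) = mex{0,0} = 1
G(4) = mex{1,1} = 0
G(5) = mex{0,0} = 1
G(6) = mex{1,1} = 0
G(7) = mex{0,0} = 1
G(8) = mex{1,1,0} = 2
G(9) = mex{2,0,1} = 3
G(10) = mex{3,1,0,0} = 2
G(11) = mex{2,2,1,1} = 0
G(12) = mex{0,3,0,0} = 1
G(13) = mex{1,2,1,1} = 0
G(14) = mex{0,0,0,0} = 1
G(15) = mex{1,1,1,1} = 0
G(16) = mex{0,0,2,0} = 1
G(17) = mex{1,1,3,1} = 0
G(18) = mex{0,0,2,2} = 1
G(19) = mex{1,1,0,3} = 2
G(20) = mex{2,0,1,2} = 3
G(21) = mex{3,1,0,0} = 2
G(22) = mex{2,2,1,1} = 0

0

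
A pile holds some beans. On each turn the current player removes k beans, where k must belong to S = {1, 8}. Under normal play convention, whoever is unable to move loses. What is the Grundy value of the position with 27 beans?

0

G(0) = 0
G(1) = mex{0} = 1
G(2) = mex{1} = 0
G(3) = mex{0} = 1
G(4) = mex{1} = 0
G(5) = mex{0} = 1
G(6) = mex{1} = 0
G(7) = mex{0} = 1
G(8) = mex{1,0} = 2
G(9) = mex{2,1} = 0
G(10) = mex{0,0} = 1
G(11) = mex{1,1} = 0
G(12) = mex{0,0} = 1
G(13) = mex{1,1} = 0
G(14) = mex{0,0} = 1
G(15) = mex{1,1} = 0
G(16) = mex{0,2} = 1
G(17) = mex{1,0} = 2
G(18) = mex{2,1} = 0
G(19) = mex{0,0} = 1
G(20) = mex{1,1} = 0
G(21) = mex{0,0} = 1
G(22) = mex{1,1} = 0
G(23) = mex{0,0} = 1
G(24) = mex{1,1} = 0
G(25) = mex{0,2} = 1
G(26) = mex{1,0} = 2
G(27) = mex{2,1} = 0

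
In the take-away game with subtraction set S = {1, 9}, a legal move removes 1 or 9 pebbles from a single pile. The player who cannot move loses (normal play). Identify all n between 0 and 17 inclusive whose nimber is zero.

0, 2, 4, 6, 8, 10, 12, 14, 16

G(0) = 0
G(1) = mex{0} = 1
G(2) = mex{1} = 0
G(3) = mex{0} = 1
G(4) = mex{1} = 0
G(5) = mex{0} = 1
G(6) = mex{1} = 0
G(7) = mex{0} = 1
G(8) = mex{1} = 0
G(9) = mex{0,0} = 1
G(10) = mex{1,1} = 0
G(11) = mex{0,0} = 1
G(12) = mex{1,1} = 0
G(13) = mex{0,0} = 1
G(14) = mex{1,1} = 0
G(15) = mex{0,0} = 1
G(16) = mex{1,1} = 0
G(17) = mex{0,0} = 1
P-positions are exactly the n with G(n) = 0.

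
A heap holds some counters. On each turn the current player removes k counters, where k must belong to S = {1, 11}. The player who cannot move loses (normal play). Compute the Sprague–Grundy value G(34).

G(0) = 0
G(1) = mex{0} = 1
G(2) = mex{1} = 0
G(3) = mex{0} = 1
G(4) = mex{1} = 0
G(5) = mex{0} = 1
G(6) = mex{1} = 0
G(7) = mex{0} = 1
G(8) = mex{1} = 0
G(9) = mex{0} = 1
G(10) = mex{1} = 0
G(11) = mex{0,0} = 1
G(12) = mex{1,1} = 0
G(13) = mex{0,0} = 1
G(14) = mex{1,1} = 0
G(15) = mex{0,0} = 1
G(16) = mex{1,1} = 0
G(17) = mex{0,0} = 1
G(18) = mex{1,1} = 0
G(19) = mex{0,0} = 1
G(20) = mex{1,1} = 0
G(21) = mex{0,0} = 1
G(22) = mex{1,1} = 0
G(23) = mex{0,0} = 1
G(24) = mex{1,1} = 0
G(25) = mex{0,0} = 1
G(26) = mex{1,1} = 0
G(27) = mex{0,0} = 1
G(28) = mex{1,1} = 0
G(29) = mex{0,0} = 1
G(30) = mex{1,1} = 0
G(31) = mex{0,0} = 1
G(32) = mex{1,1} = 0
G(33) = mex{0,0} = 1
G(34) = mex{1,1} = 0

0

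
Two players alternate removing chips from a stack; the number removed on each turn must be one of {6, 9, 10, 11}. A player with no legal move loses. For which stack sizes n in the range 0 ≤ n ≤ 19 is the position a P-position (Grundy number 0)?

0, 1, 2, 3, 4, 5, 17, 18, 19

G(0) = 0
G(1) = mex{} = 0
G(2) = mex{} = 0
G(3) = mex{} = 0
G(4) = mex{} = 0
G(5) = mex{} = 0
G(6) = mex{0} = 1
G(7) = mex{0} = 1
G(8) = mex{0} = 1
G(9) = mex{0,0} = 1
G(10) = mex{0,0,0} = 1
G(11) = mex{0,0,0,0} = 1
G(12) = mex{1,0,0,0} = 2
G(13) = mex{1,0,0,0} = 2
G(14) = mex{1,0,0,0} = 2
G(15) = mex{1,1,0,0} = 2
G(16) = mex{1,1,1,0} = 2
G(17) = mex{1,1,1,1} = 0
G(18) = mex{2,1,1,1} = 0
G(19) = mex{2,1,1,1} = 0
P-positions are exactly the n with G(n) = 0.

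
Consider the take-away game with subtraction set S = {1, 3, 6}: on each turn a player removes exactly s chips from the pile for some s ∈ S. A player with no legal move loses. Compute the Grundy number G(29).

0

G(0) = 0
G(1) = mex{0} = 1
G(2) = mex{1} = 0
G(3) = mex{0,0} = 1
G(4) = mex{1,1} = 0
G(5) = mex{0,0} = 1
G(6) = mex{1,1,0} = 2
G(7) = mex{2,0,1} = 3
G(8) = mex{3,1,0} = 2
G(9) = mex{2,2,1} = 0
G(10) = mex{0,3,0} = 1
G(11) = mex{1,2,1} = 0
G(12) = mex{0,0,2} = 1
G(13) = mex{1,1,3} = 0
G(14) = mex{0,0,2} = 1
G(15) = mex{1,1,0} = 2
G(16) = mex{2,0,1} = 3
G(17) = mex{3,1,0} = 2
G(18) = mex{2,2,1} = 0
G(19) = mex{0,3,0} = 1
G(20) = mex{1,2,1} = 0
G(21) = mex{0,0,2} = 1
G(22) = mex{1,1,3} = 0
G(23) = mex{0,0,2} = 1
G(24) = mex{1,1,0} = 2
G(25) = mex{2,0,1} = 3
G(26) = mex{3,1,0} = 2
G(27) = mex{2,2,1} = 0
G(28) = mex{0,3,0} = 1
G(29) = mex{1,2,1} = 0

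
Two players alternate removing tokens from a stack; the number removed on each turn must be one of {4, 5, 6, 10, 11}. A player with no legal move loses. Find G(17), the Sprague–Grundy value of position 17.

G(0) = 0
G(1) = mex{} = 0
G(2) = mex{} = 0
G(3) = mex{} = 0
G(4) = mex{0} = 1
G(5) = mex{0,0} = 1
G(6) = mex{0,0,0} = 1
G(7) = mex{0,0,0} = 1
G(8) = mex{1,0,0} = 2
G(9) = mex{1,1,0} = 2
G(10) = mex{1,1,1,0} = 2
G(11) = mex{1,1,1,0,0} = 2
G(12) = mex{2,1,1,0,0} = 3
G(13) = mex{2,2,1,0,0} = 3
G(14) = mex{2,2,2,1,0} = 3
G(15) = mex{2,2,2,1,1} = 0
G(16) = mex{3,2,2,1,1} = 0
G(17) = mex{3,3,2,1,1} = 0

0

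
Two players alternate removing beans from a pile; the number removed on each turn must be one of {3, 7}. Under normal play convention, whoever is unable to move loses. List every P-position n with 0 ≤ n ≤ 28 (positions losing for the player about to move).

G(0) = 0
G(1) = mex{} = 0
G(2) = mex{} = 0
G(3) = mex{0} = 1
G(4) = mex{0} = 1
G(5) = mex{0} = 1
G(6) = mex{1} = 0
G(7) = mex{1,0} = 2
G(8) = mex{1,0} = 2
G(9) = mex{0,0} = 1
G(10) = mex{2,1} = 0
G(11) = mex{2,1} = 0
G(12) = mex{1,1} = 0
G(13) = mex{0,0} = 1
G(14) = mex{0,2} = 1
G(15) = mex{0,2} = 1
G(16) = mex{1,1} = 0
G(17) = mex{1,0} = 2
G(18) = mex{1,0} = 2
G(19) = mex{0,0} = 1
G(20) = mex{2,1} = 0
G(21) = mex{2,1} = 0
G(22) = mex{1,1} = 0
G(23) = mex{0,0} = 1
G(24) = mex{0,2} = 1
G(25) = mex{0,2} = 1
G(26) = mex{1,1} = 0
G(27) = mex{1,0} = 2
G(28) = mex{1,0} = 2
P-positions are exactly the n with G(n) = 0.

0, 1, 2, 6, 10, 11, 12, 16, 20, 21, 22, 26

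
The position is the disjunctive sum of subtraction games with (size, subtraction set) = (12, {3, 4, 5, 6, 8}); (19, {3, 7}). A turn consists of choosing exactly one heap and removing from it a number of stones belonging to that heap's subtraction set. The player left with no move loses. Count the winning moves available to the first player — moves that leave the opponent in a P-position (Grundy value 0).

Heap A, S = {3, 4, 5, 6, 8}:
G(0) = 0
G(1) = mex{} = 0
G(2) = mex{} = 0
G(3) = mex{0} = 1
G(4) = mex{0,0} = 1
G(5) = mex{0,0,0} = 1
G(6) = mex{1,0,0,0} = 2
G(7) = mex{1,1,0,0} = 2
G(8) = mex{1,1,1,0,0} = 2
G(9) = mex{2,1,1,1,0} = 3
G(10) = mex{2,2,1,1,0} = 3
G(11) = mex{2,2,2,1,1} = 0
G(12) = mex{3,2,2,2,1} = 0
G_A(12) = 0.
Heap B, S = {3, 7}:
n :  0  1  2  3  4  5  6  7  8  9 10 11 12 13 14 15 16 17 18 19
G :  0  0  0  1  1  1  0  2  2  1  0  0  0  1  1  1  0  2  2  1
G_B(19) = 1.
Combined Grundy value = 0 ⊕ 1 = 1.
A winning move leaves total XOR = 0, i.e. changes one component's Grundy value g to g ⊕ X where X is the current total.
Heap A: need g' = 0⊕1 = 1. Options: 12−3→G=3, 12−4→G=2, 12−5→G=2, 12−6→G=2, 12−8→G=1. Hits: 1.
Heap B: need g' = 1⊕1 = 0. Options: 19−3→G=0, 19−7→G=0. Hits: 2.

3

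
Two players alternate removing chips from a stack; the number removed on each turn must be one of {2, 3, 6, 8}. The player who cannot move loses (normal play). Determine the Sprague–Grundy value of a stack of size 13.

2

n :  0  1  2  3  4  5  6  7  8  9 10 11 12 13
G :  0  0  1  1  2  0  3  1  2  2  0  3  1  2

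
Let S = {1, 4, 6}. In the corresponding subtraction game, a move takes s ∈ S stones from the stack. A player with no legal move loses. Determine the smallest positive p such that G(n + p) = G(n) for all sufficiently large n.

5

n :  0  1  2  3  4  5  6  7  8  9 10 11 12 13 14
G :  0  1  0  1  2  0  1  0  1  2  0  1  0  1  2
G(n+5) = G(n) holds for n = 0,…,5 (a full window of length max(S) = 6), so the sequence is purely periodic with period 5.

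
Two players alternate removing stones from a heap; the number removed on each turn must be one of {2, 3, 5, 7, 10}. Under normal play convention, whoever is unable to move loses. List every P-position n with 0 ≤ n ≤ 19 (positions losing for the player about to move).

n :  0  1  2  3  4  5  6  7  8  9 10 11 12 13 14 15 16 17 18 19
G :  0  0  1  1  2  2  3  3  4  0  5  1  4  0  5  1  2  0  3  1
P-positions are exactly the n with G(n) = 0.

0, 1, 9, 13, 17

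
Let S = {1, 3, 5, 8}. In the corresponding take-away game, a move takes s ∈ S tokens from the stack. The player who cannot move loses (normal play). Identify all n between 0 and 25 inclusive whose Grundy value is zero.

n :  0  1  2  3  4  5  6  7  8  9 10 11 12 13 14 15 16 17 18 19 20 21 22 23 24 25
G :  0  1  0  1  0  1  0  1  2  3  2  3  2  0  1  0  1  0  1  0  1  2  3  2  3  2
P-positions are exactly the n with G(n) = 0.

0, 2, 4, 6, 13, 15, 17, 19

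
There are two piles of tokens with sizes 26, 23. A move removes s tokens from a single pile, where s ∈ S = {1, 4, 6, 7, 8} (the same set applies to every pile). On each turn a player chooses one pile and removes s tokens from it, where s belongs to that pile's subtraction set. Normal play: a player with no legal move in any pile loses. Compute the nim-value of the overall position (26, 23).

7

All piles use S = {1, 4, 6, 7, 8}:
n :  0  1  2  3  4  5  6  7  8  9 10 11 12 13 14 15 16 17 18 19 20 21 22 23 24 25 26
G :  0  1  0  1  2  0  1  2  3  2  3  4  5  3  0  1  0  1  2  0  1  2  3  2  3  4  5
Pile A: G(26) = 5.
Pile B: G(23) = 2.
Combined Grundy value = 5 ⊕ 2 = 7.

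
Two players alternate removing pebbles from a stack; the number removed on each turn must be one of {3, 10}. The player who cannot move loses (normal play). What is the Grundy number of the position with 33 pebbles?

n :  0  1  2  3  4  5  6  7  8  9 10 11 12 13 14 15 16 17 18 19 20 21 22 23 24 25 26 27 28 29 30 31 32 33
G :  0  0  0  1  1  1  0  0  0  1  1  1  2  0  0  0  1  1  1  0  0  0  1  1  1  2  0  0  0  1  1  1  0  0

0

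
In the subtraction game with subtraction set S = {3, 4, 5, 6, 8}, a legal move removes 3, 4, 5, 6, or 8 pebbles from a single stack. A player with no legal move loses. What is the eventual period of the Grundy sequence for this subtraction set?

G(0) = 0
G(1) = mex{} = 0
G(2) = mex{} = 0
G(3) = mex{0} = 1
G(4) = mex{0,0} = 1
G(5) = mex{0,0,0} = 1
G(6) = mex{1,0,0,0} = 2
G(7) = mex{1,1,0,0} = 2
G(8) = mex{1,1,1,0,0} = 2
G(9) = mex{2,1,1,1,0} = 3
G(10) = mex{2,2,1,1,0} = 3
G(11) = mex{2,2,2,1,1} = 0
G(12) = mex{3,2,2,2,1} = 0
G(13) = mex{3,3,2,2,1} = 0
G(14) = mex{0,3,3,2,2} = 1
G(15) = mex{0,0,3,3,2} = 1
G(16) = mex{0,0,0,3,2} = 1
G(17) = mex{1,0,0,0,3} = 2
G(18) = mex{1,1,0,0,3} = 2
G(19) = mex{1,1,1,0,0} = 2
G(20) = mex{2,1,1,1,0} = 3
G(21) = mex{2,2,1,1,0} = 3
G(22) = mex{2,2,2,1,1} = 0
G(23) = mex{3,2,2,2,1} = 0
G(n+11) = G(n) holds for n = 0,…,7 (a full window of length max(S) = 8), so the sequence is purely periodic with period 11.

11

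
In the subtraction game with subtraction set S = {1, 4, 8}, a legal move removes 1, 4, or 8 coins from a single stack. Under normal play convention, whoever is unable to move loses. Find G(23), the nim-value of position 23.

2

n :  0  1  2  3  4  5  6  7  8  9 10 11 12 13 14 15 16 17 18 19 20 21 22 23
G :  0  1  0  1  2  0  1  0  1  2  3  2  0  1  0  1  2  0  1  0  1  2  3  2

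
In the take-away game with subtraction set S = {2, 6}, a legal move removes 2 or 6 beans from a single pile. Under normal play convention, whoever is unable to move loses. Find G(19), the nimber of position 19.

G(0) = 0
G(1) = mex{} = 0
G(2) = mex{0} = 1
G(3) = mex{0} = 1
G(4) = mex{1} = 0
G(5) = mex{1} = 0
G(6) = mex{0,0} = 1
G(7) = mex{0,0} = 1
G(8) = mex{1,1} = 0
G(9) = mex{1,1} = 0
G(10) = mex{0,0} = 1
G(11) = mex{0,0} = 1
G(12) = mex{1,1} = 0
G(13) = mex{1,1} = 0
G(14) = mex{0,0} = 1
G(15) = mex{0,0} = 1
G(16) = mex{1,1} = 0
G(17) = mex{1,1} = 0
G(18) = mex{0,0} = 1
G(19) = mex{0,0} = 1

1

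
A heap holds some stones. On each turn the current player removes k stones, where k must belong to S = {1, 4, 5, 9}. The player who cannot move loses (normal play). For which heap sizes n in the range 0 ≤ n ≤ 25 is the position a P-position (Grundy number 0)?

0, 2, 8, 10, 16, 18, 24

n :  0  1  2  3  4  5  6  7  8  9 10 11 12 13 14 15 16 17 18 19 20 21 22 23 24 25
G :  0  1  0  1  2  3  2  3  0  1  0  1  2  3  2  3  0  1  0  1  2  3  2  3  0  1
P-positions are exactly the n with G(n) = 0.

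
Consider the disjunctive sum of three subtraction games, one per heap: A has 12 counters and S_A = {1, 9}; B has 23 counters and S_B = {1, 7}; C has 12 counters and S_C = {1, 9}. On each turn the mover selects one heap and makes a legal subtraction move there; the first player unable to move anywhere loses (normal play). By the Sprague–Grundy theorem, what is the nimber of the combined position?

Heap A, S = {1, 9}:
n :  0  1  2  3  4  5  6  7  8  9 10 11 12
G :  0  1  0  1  0  1  0  1  0  1  0  1  0
G_A(12) = 0.
Heap B, S = {1, 7}:
n :  0  1  2  3  4  5  6  7  8  9 10 11 12 13 14 15 16 17 18 19 20 21 22 23
G :  0  1  0  1  0  1  0  1  0  1  0  1  0  1  0  1  0  1  0  1  0  1  0  1
G_B(23) = 1.
Heap C, S = {1, 9}:
G(0) = 0
G(1) = mex{0} = 1
G(2) = mex{1} = 0
G(3) = mex{0} = 1
G(4) = mex{1} = 0
G(5) = mex{0} = 1
G(6) = mex{1} = 0
G(7) = mex{0} = 1
G(8) = mex{1} = 0
G(9) = mex{0,0} = 1
G(10) = mex{1,1} = 0
G(11) = mex{0,0} = 1
G(12) = mex{1,1} = 0
G_C(12) = 0.
Combined Grundy value = 0 ⊕ 1 ⊕ 0 = 1.

1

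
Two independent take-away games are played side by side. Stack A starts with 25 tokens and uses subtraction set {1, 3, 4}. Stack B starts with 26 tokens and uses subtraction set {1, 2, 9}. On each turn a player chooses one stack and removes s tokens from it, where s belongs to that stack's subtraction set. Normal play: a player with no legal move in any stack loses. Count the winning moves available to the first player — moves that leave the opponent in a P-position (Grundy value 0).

2

Stack A, S = {1, 3, 4}:
n :  0  1  2  3  4  5  6  7  8  9 10 11 12 13 14 15 16 17 18 19 20 21 22 23 24 25
G :  0  1  0  1  2  3  2  0  1  0  1  2  3  2  0  1  0  1  2  3  2  0  1  0  1  2
G_A(25) = 2.
Stack B, S = {1, 2, 9}:
n :  0  1  2  3  4  5  6  7  8  9 10 11 12 13 14 15 16 17 18 19 20 21 22 23 24 25 26
G :  0  1  2  0  1  2  0  1  2  3  0  1  2  0  1  2  0  1  2  3  0  1  2  0  1  2  0
G_B(26) = 0.
Combined Grundy value = 2 ⊕ 0 = 2.
A winning move leaves total XOR = 0, i.e. changes one component's Grundy value g to g ⊕ X where X is the current total.
Stack A: need g' = 2⊕2 = 0. Options: 25−1→G=1, 25−3→G=1, 25−4→G=0. Hits: 1.
Stack B: need g' = 0⊕2 = 2. Options: 26−1→G=2, 26−2→G=1, 26−9→G=1. Hits: 1.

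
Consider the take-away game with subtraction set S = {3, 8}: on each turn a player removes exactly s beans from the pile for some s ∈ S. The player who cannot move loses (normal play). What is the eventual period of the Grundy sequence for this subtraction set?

n :  0  1  2  3  4  5  6  7  8  9 10 11 12 13 14 15 16 17 18 19 20 21 22 23
G :  0  0  0  1  1  1  0  0  2  1  1  0  0  0  1  1  1  0  0  2  1  1  0  0
G(n+11) = G(n) holds for n = 0,…,7 (a full window of length max(S) = 8), so the sequence is purely periodic with period 11.

11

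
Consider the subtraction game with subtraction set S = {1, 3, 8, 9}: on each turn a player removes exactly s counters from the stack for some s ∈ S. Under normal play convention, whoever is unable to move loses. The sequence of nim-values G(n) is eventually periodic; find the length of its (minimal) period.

n :  0  1  2  3  4  5  6  7  8  9 10 11 12 13 14 15 16 17 18 19 20 21 22 23 24 25 26 27 28 29 30 31 32 33
G :  0  1  0  1  0  1  0  1  2  3  2  3  2  3  2  3  0  1  0  1  0  1  0  1  2  3  2  3  2  3  2  3  0  1
G(n+16) = G(n) holds for n = 0,…,8 (a full window of length max(S) = 9), so the sequence is purely periodic with period 16.

16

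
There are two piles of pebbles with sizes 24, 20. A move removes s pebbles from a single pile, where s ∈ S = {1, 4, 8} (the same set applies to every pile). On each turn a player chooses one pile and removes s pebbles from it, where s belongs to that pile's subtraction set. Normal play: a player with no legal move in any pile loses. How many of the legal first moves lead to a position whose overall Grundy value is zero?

All piles use S = {1, 4, 8}:
n :  0  1  2  3  4  5  6  7  8  9 10 11 12 13 14 15 16 17 18 19 20 21 22 23 24
G :  0  1  0  1  2  0  1  0  1  2  3  2  0  1  0  1  2  0  1  0  1  2  3  2  0
Pile A: G(24) = 0.
Pile B: G(20) = 1.
Combined Grundy value = 0 ⊕ 1 = 1.
A winning move leaves total XOR = 0, i.e. changes one component's Grundy value g to g ⊕ X where X is the current total.
Pile A: need g' = 0⊕1 = 1. Options: 24−1→G=2, 24−4→G=1, 24−8→G=2. Hits: 1.
Pile B: need g' = 1⊕1 = 0. Options: 20−1→G=0, 20−4→G=2, 20−8→G=0. Hits: 2.

3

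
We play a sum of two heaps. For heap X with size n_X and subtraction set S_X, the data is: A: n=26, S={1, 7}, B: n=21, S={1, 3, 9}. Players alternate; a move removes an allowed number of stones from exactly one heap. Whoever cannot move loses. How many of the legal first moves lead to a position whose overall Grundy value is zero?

5

Heap A, S = {1, 7}:
G(0) = 0
G(1) = mex{0} = 1
G(2) = mex{1} = 0
G(3) = mex{0} = 1
G(4) = mex{1} = 0
G(5) = mex{0} = 1
G(6) = mex{1} = 0
G(7) = mex{0,0} = 1
G(8) = mex{1,1} = 0
G(9) = mex{0,0} = 1
G(10) = mex{1,1} = 0
G(11) = mex{0,0} = 1
G(12) = mex{1,1} = 0
G(13) = mex{0,0} = 1
G(14) = mex{1,1} = 0
G(15) = mex{0,0} = 1
G(16) = mex{1,1} = 0
G(17) = mex{0,0} = 1
G(18) = mex{1,1} = 0
G(19) = mex{0,0} = 1
G(20) = mex{1,1} = 0
G(21) = mex{0,0} = 1
G(22) = mex{1,1} = 0
G(23) = mex{0,0} = 1
G(24) = mex{1,1} = 0
G(25) = mex{0,0} = 1
G(26) = mex{1,1} = 0
G_A(26) = 0.
Heap B, S = {1, 3, 9}:
n :  0  1  2  3  4  5  6  7  8  9 10 11 12 13 14 15 16 17 18 19 20 21
G :  0  1  0  1  0  1  0  1  0  1  0  1  0  1  0  1  0  1  0  1  0  1
G_B(21) = 1.
Combined Grundy value = 0 ⊕ 1 = 1.
A winning move leaves total XOR = 0, i.e. changes one component's Grundy value g to g ⊕ X where X is the current total.
Heap A: need g' = 0⊕1 = 1. Options: 26−1→G=1, 26−7→G=1. Hits: 2.
Heap B: need g' = 1⊕1 = 0. Options: 21−1→G=0, 21−3→G=0, 21−9→G=0. Hits: 3.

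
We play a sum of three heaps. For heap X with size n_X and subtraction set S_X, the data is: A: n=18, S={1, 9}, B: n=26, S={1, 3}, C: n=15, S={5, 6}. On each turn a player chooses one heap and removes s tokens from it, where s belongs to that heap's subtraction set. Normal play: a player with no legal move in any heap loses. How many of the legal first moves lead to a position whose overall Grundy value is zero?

Heap A, S = {1, 9}:
n :  0  1  2  3  4  5  6  7  8  9 10 11 12 13 14 15 16 17 18
G :  0  1  0  1  0  1  0  1  0  1  0  1  0  1  0  1  0  1  0
G_A(18) = 0.
Heap B, S = {1, 3}:
n :  0  1  2  3  4  5  6  7  8  9 10 11 12 13 14 15 16 17 18 19 20 21 22 23 24 25 26
G :  0  1  0  1  0  1  0  1  0  1  0  1  0  1  0  1  0  1  0  1  0  1  0  1  0  1  0
G_B(26) = 0.
Heap C, S = {5, 6}:
n :  0  1  2  3  4  5  6  7  8  9 10 11 12 13 14 15
G :  0  0  0  0  0  1  1  1  1  1  2  0  0  0  0  0
G_C(15) = 0.
Combined Grundy value = 0 ⊕ 0 ⊕ 0 = 0.
A winning move leaves total XOR = 0, i.e. changes one component's Grundy value g to g ⊕ X where X is the current total.
Heap A: target g' = 0⊕0 = 0, but every legal move changes the Grundy value (mex property), so 0 moves.
Heap B: target g' = 0⊕0 = 0, but every legal move changes the Grundy value (mex property), so 0 moves.
Heap C: target g' = 0⊕0 = 0, but every legal move changes the Grundy value (mex property), so 0 moves.

0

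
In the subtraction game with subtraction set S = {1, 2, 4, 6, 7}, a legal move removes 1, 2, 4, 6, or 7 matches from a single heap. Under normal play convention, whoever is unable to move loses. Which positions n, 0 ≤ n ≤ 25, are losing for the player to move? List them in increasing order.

G(0) = 0
G(1) = mex{0} = 1
G(2) = mex{1,0} = 2
G(3) = mex{2,1} = 0
G(4) = mex{0,2,0} = 1
G(5) = mex{1,0,1} = 2
G(6) = mex{2,1,2,0} = 3
G(7) = mex{3,2,0,1,0} = 4
G(8) = mex{4,3,1,2,1} = 0
G(9) = mex{0,4,2,0,2} = 1
G(10) = mex{1,0,3,1,0} = 2
G(11) = mex{2,1,4,2,1} = 0
G(12) = mex{0,2,0,3,2} = 1
G(13) = mex{1,0,1,4,3} = 2
G(14) = mex{2,1,2,0,4} = 3
G(15) = mex{3,2,0,1,0} = 4
G(16) = mex{4,3,1,2,1} = 0
G(17) = mex{0,4,2,0,2} = 1
G(18) = mex{1,0,3,1,0} = 2
G(19) = mex{2,1,4,2,1} = 0
G(20) = mex{0,2,0,3,2} = 1
G(21) = mex{1,0,1,4,3} = 2
G(22) = mex{2,1,2,0,4} = 3
G(23) = mex{3,2,0,1,0} = 4
G(24) = mex{4,3,1,2,1} = 0
G(25) = mex{0,4,2,0,2} = 1
P-positions are exactly the n with G(n) = 0.

0, 3, 8, 11, 16, 19, 24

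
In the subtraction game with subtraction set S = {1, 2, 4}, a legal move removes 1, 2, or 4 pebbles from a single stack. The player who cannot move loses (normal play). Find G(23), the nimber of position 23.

2

G(0) = 0
G(1) = mex{0} = 1
G(2) = mex{1,0} = 2
G(3) = mex{2,1} = 0
G(4) = mex{0,2,0} = 1
G(5) = mex{1,0,1} = 2
G(6) = mex{2,1,2} = 0
G(7) = mex{0,2,0} = 1
G(8) = mex{1,0,1} = 2
G(9) = mex{2,1,2} = 0
G(10) = mex{0,2,0} = 1
G(11) = mex{1,0,1} = 2
G(12) = mex{2,1,2} = 0
G(13) = mex{0,2,0} = 1
G(14) = mex{1,0,1} = 2
G(15) = mex{2,1,2} = 0
G(16) = mex{0,2,0} = 1
G(17) = mex{1,0,1} = 2
G(18) = mex{2,1,2} = 0
G(19) = mex{0,2,0} = 1
G(20) = mex{1,0,1} = 2
G(21) = mex{2,1,2} = 0
G(22) = mex{0,2,0} = 1
G(23) = mex{1,0,1} = 2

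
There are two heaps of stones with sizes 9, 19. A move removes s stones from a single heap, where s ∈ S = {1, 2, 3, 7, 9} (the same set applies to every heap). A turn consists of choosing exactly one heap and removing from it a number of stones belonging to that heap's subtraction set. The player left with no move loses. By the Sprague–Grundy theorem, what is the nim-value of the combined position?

2

All heaps use S = {1, 2, 3, 7, 9}:
n :  0  1  2  3  4  5  6  7  8  9 10 11 12 13 14 15 16 17 18 19
G :  0  1  2  3  0  1  2  3  0  1  2  3  0  1  2  3  0  1  2  3
Heap A: G(9) = 1.
Heap B: G(19) = 3.
Combined Grundy value = 1 ⊕ 3 = 2.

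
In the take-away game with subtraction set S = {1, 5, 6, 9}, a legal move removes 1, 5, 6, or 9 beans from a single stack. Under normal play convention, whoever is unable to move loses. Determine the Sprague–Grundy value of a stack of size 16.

G(0) = 0
G(1) = mex{0} = 1
G(2) = mex{1} = 0
G(3) = mex{0} = 1
G(4) = mex{1} = 0
G(5) = mex{0,0} = 1
G(6) = mex{1,1,0} = 2
G(7) = mex{2,0,1} = 3
G(8) = mex{3,1,0} = 2
G(9) = mex{2,0,1,0} = 3
G(10) = mex{3,1,0,1} = 2
G(11) = mex{2,2,1,0} = 3
G(12) = mex{3,3,2,1} = 0
G(13) = mex{0,2,3,0} = 1
G(14) = mex{1,3,2,1} = 0
G(15) = mex{0,2,3,2} = 1
G(16) = mex{1,3,2,3} = 0

0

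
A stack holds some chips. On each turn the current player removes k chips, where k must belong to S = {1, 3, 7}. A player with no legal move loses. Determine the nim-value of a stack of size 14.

0

G(0) = 0
G(1) = mex{0} = 1
G(2) = mex{1} = 0
G(3) = mex{0,0} = 1
G(4) = mex{1,1} = 0
G(5) = mex{0,0} = 1
G(6) = mex{1,1} = 0
G(7) = mex{0,0,0} = 1
G(8) = mex{1,1,1} = 0
G(9) = mex{0,0,0} = 1
G(10) = mex{1,1,1} = 0
G(11) = mex{0,0,0} = 1
G(12) = mex{1,1,1} = 0
G(13) = mex{0,0,0} = 1
G(14) = mex{1,1,1} = 0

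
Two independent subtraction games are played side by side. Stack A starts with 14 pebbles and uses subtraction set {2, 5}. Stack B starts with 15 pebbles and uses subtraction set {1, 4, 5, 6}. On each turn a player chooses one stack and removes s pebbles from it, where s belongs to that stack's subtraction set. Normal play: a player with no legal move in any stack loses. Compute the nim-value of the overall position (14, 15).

Stack A, S = {2, 5}:
n :  0  1  2  3  4  5  6  7  8  9 10 11 12 13 14
G :  0  0  1  1  0  2  1  0  0  1  1  0  2  1  0
G_A(14) = 0.
Stack B, S = {1, 4, 5, 6}:
G(0) = 0
G(1) = mex{0} = 1
G(2) = mex{1} = 0
G(3) = mex{0} = 1
G(4) = mex{1,0} = 2
G(5) = mex{2,1,0} = 3
G(6) = mex{3,0,1,0} = 2
G(7) = mex{2,1,0,1} = 3
G(8) = mex{3,2,1,0} = 4
G(9) = mex{4,3,2,1} = 0
G(10) = mex{0,2,3,2} = 1
G(11) = mex{1,3,2,3} = 0
G(12) = mex{0,4,3,2} = 1
G(13) = mex{1,0,4,3} = 2
G(14) = mex{2,1,0,4} = 3
G(15) = mex{3,0,1,0} = 2
G_B(15) = 2.
Combined Grundy value = 0 ⊕ 2 = 2.

2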